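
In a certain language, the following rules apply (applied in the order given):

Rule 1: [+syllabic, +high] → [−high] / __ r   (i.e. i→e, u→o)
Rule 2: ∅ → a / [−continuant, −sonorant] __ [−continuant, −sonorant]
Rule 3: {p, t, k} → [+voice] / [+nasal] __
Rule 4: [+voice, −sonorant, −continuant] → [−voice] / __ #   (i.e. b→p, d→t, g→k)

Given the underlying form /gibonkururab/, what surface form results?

gibongororap

Rule 1 (pre-rhotic lowering): /u/ is a high vowel immediately before /r/, so it lowers to [o]. /u/ is a high vowel immediately before /r/, so it lowers to [o]. /gibonkururab/ → gibonkororab.
Rule 2 (stop-cluster a-epenthesis): no segment meets the environment; /gibonkororab/ is unchanged.
Rule 3 (post-nasal voicing): /k/ is a voiceless stop immediately after the nasal /n/, so it voices to [g]. /gibonkororab/ → gibongororab.
Rule 4 (final devoicing): /b/ is a voiced stop in word-final position, so it devoices to [p]. /gibongororab/ → gibongororap.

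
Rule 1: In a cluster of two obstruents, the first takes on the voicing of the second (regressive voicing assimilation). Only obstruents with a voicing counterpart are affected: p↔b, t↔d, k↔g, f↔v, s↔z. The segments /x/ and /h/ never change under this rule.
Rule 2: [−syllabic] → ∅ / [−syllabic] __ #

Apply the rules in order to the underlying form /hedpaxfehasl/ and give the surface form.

hetpaxfehas

Rule 1 (regressive voicing assimilation): /d/ precedes the voiceless obstruent /p/, so it devoices to [t] by assimilation. /hedpaxfehasl/ → hetpaxfehasl.
Rule 2 (final cluster simplification): /l/ is the second consonant of a word-final cluster /sl/, so it deletes. /hetpaxfehasl/ → hetpaxfehas.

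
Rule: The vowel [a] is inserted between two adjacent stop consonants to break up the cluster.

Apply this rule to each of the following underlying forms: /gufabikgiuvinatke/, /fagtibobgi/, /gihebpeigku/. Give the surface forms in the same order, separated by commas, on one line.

gufabikagiuvinatake, fagatibobagi, gihebapeigaku

/gufabikgiuvinatke/: /k/ and /g/ form a stop–stop cluster, so [a] is inserted between them. /t/ and /k/ form a stop–stop cluster, so [a] is inserted between them. → [gufabikagiuvinatake].
/fagtibobgi/: /g/ and /t/ form a stop–stop cluster, so [a] is inserted between them. /b/ and /g/ form a stop–stop cluster, so [a] is inserted between them. → [fagatibobagi].
/gihebpeigku/: /b/ and /p/ form a stop–stop cluster, so [a] is inserted between them. /g/ and /k/ form a stop–stop cluster, so [a] is inserted between them. → [gihebapeigaku].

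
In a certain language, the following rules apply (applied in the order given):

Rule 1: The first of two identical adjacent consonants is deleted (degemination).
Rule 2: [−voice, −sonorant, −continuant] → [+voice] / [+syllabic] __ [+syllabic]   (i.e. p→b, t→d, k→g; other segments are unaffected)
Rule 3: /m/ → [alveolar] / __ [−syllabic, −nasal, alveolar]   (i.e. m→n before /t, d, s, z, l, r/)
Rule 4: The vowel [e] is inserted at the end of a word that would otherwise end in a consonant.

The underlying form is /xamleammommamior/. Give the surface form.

xanleamomamiore

Rule 1 (degemination): /mm/ is a geminate; the first /m/ deletes. /mm/ is a geminate; the first /m/ deletes. /xamleammommamior/ → xamleamomamior.
Rule 2 (intervocalic voicing): no segment meets the environment; /xamleamomamior/ is unchanged.
Rule 3 (nasal place assimilation): /m/ precedes the alveolar consonant /l/, so it assimilates in place to [n]. /xamleamomamior/ → xanleamomamior.
Rule 4 (final e-epenthesis): the form ends in the consonant /r/, so [e] is inserted word-finally. /xanleamomamior/ → xanleamomamiore.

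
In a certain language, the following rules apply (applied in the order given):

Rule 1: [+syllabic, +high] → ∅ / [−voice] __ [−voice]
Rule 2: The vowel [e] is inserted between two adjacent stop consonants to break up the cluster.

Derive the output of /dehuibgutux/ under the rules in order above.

Rule 1 (high vowel syncope): /u/ is a high vowel flanked by voiceless consonants /t/ and /x/, so it deletes. /dehuibgutux/ → dehuibgutx.
Rule 2 (stop-cluster e-epenthesis): /b/ and /g/ form a stop–stop cluster, so [e] is inserted between them. /dehuibgutx/ → dehuibegutx.

dehuibegutx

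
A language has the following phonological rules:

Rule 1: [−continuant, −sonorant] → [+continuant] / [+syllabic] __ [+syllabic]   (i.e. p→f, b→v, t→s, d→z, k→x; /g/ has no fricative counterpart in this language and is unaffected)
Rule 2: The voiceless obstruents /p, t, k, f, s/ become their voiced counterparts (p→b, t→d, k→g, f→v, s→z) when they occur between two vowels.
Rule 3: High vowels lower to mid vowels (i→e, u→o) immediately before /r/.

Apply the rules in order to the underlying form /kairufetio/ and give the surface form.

kaeruvezio

Rule 1 (intervocalic spirantization): /t/ is a stop between vowels /e/ and /i/, so it spirantizes to the fricative [s]. /kairufetio/ → kairufesio.
Rule 2 (intervocalic voicing): /f/ is a voiceless obstruent between vowels /u/ and /e/, so it voices to [v]. /s/ is a voiceless obstruent between vowels /e/ and /i/, so it voices to [z]. /kairufesio/ → kairuvezio.
Rule 3 (pre-rhotic lowering): /i/ is a high vowel immediately before /r/, so it lowers to [e]. /kairuvezio/ → kaeruvezio.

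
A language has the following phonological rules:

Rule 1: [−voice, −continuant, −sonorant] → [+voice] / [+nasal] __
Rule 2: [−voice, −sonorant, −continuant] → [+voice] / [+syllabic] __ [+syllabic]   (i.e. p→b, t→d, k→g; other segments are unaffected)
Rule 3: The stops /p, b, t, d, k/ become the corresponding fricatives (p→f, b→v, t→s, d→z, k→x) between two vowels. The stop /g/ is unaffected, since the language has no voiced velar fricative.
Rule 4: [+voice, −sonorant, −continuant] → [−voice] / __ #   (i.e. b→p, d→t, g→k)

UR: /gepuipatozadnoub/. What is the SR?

Rule 1 (post-nasal voicing): no segment meets the environment; /gepuipatozadnoub/ is unchanged.
Rule 2 (intervocalic voicing): /p/ is a voiceless stop between vowels /e/ and /u/, so it voices to [b]. /p/ is a voiceless stop between vowels /i/ and /a/, so it voices to [b]. /t/ is a voiceless stop between vowels /a/ and /o/, so it voices to [d]. /gepuipatozadnoub/ → gebuibadozadnoub.
Rule 3 (intervocalic spirantization): /b/ is a stop between vowels /e/ and /u/, so it spirantizes to the fricative [v]. /b/ is a stop between vowels /i/ and /a/, so it spirantizes to the fricative [v]. /d/ is a stop between vowels /a/ and /o/, so it spirantizes to the fricative [z]. /gebuibadozadnoub/ → gevuivazozadnoub.
Rule 4 (final devoicing): /b/ is a voiced stop in word-final position, so it devoices to [p]. /gevuivazozadnoub/ → gevuivazozadnoup.

gevuivazozadnoup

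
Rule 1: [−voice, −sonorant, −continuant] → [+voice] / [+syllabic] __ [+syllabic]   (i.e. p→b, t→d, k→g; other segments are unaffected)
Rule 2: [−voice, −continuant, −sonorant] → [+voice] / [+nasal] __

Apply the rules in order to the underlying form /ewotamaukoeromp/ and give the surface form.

Rule 1 (intervocalic voicing): /t/ is a voiceless stop between vowels /o/ and /a/, so it voices to [d]. /k/ is a voiceless stop between vowels /u/ and /o/, so it voices to [g]. /ewotamaukoeromp/ → ewodamaugoeromp.
Rule 2 (post-nasal voicing): /p/ is a voiceless stop immediately after the nasal /m/, so it voices to [b]. /ewodamaugoeromp/ → ewodamaugoeromb.

ewodamaugoeromb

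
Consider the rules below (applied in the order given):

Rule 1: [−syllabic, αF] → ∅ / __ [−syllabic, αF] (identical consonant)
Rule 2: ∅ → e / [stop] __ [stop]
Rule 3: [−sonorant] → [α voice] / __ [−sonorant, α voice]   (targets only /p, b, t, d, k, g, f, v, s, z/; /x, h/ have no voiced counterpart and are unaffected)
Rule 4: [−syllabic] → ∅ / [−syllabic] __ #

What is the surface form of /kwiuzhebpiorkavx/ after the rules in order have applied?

Rule 1 (degemination): no segment meets the environment; /kwiuzhebpiorkavx/ is unchanged.
Rule 2 (stop-cluster e-epenthesis): /b/ and /p/ form a stop–stop cluster, so [e] is inserted between them. /kwiuzhebpiorkavx/ → kwiuzhebepiorkavx.
Rule 3 (regressive voicing assimilation): /z/ precedes the voiceless obstruent /h/, so it devoices to [s] by assimilation. /v/ precedes the voiceless obstruent /x/, so it devoices to [f] by assimilation. /kwiuzhebepiorkavx/ → kwiushebepiorkafx.
Rule 4 (final cluster simplification): /x/ is the second consonant of a word-final cluster /fx/, so it deletes. /kwiushebepiorkafx/ → kwiushebepiorkaf.

kwiushebepiorkaf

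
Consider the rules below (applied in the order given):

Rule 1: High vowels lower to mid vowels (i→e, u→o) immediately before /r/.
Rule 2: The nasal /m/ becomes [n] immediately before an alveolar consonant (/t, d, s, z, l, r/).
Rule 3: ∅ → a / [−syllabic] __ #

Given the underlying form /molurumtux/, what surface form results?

Rule 1 (pre-rhotic lowering): /u/ is a high vowel immediately before /r/, so it lowers to [o]. /molurumtux/ → molorumtux.
Rule 2 (nasal place assimilation): /m/ precedes the alveolar consonant /t/, so it assimilates in place to [n]. /molorumtux/ → moloruntux.
Rule 3 (final a-epenthesis): the form ends in the consonant /x/, so [a] is inserted word-finally. /moloruntux/ → moloruntuxa.

moloruntuxa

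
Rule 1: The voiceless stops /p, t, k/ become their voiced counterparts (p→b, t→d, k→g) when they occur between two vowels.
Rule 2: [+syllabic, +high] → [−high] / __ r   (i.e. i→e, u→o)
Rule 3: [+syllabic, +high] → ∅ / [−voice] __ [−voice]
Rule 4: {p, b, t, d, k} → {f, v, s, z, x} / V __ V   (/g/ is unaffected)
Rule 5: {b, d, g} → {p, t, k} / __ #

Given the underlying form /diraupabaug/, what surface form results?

derauvavauk

Rule 1 (intervocalic voicing): /p/ is a voiceless stop between vowels /u/ and /a/, so it voices to [b]. /diraupabaug/ → diraubabaug.
Rule 2 (pre-rhotic lowering): /i/ is a high vowel immediately before /r/, so it lowers to [e]. /diraubabaug/ → deraubabaug.
Rule 3 (high vowel syncope): no segment meets the environment; /deraubabaug/ is unchanged.
Rule 4 (intervocalic spirantization): /b/ is a stop between vowels /u/ and /a/, so it spirantizes to the fricative [v]. /b/ is a stop between vowels /a/ and /a/, so it spirantizes to the fricative [v]. /deraubabaug/ → derauvavaug.
Rule 5 (final devoicing): /g/ is a voiced stop in word-final position, so it devoices to [k]. /derauvavaug/ → derauvavauk.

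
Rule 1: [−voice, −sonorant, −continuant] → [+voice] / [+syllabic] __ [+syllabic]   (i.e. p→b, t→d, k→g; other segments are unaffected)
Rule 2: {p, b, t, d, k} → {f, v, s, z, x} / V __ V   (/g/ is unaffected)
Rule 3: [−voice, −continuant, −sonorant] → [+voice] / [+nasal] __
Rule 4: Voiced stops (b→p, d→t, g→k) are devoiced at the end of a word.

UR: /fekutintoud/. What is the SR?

Rule 1 (intervocalic voicing): /k/ is a voiceless stop between vowels /e/ and /u/, so it voices to [g]. /t/ is a voiceless stop between vowels /u/ and /i/, so it voices to [d]. /fekutintoud/ → fegudintoud.
Rule 2 (intervocalic spirantization): /d/ is a stop between vowels /u/ and /i/, so it spirantizes to the fricative [z]. /fegudintoud/ → feguzintoud.
Rule 3 (post-nasal voicing): /t/ is a voiceless stop immediately after the nasal /n/, so it voices to [d]. /feguzintoud/ → feguzindoud.
Rule 4 (final devoicing): /d/ is a voiced stop in word-final position, so it devoices to [t]. /feguzindoud/ → feguzindout.

feguzindout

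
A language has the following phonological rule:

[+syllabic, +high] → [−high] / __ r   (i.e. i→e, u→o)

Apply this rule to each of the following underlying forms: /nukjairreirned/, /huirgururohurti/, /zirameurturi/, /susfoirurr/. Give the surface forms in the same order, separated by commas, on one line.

nukjaerreerned, huergororohorti, zerameortori, susfoerorr

/nukjairreirned/: /i/ is a high vowel immediately before /r/, so it lowers to [e]. /i/ is a high vowel immediately before /r/, so it lowers to [e]. → [nukjaerreerned].
/huirgururohurti/: /i/ is a high vowel immediately before /r/, so it lowers to [e]. /u/ is a high vowel immediately before /r/, so it lowers to [o]. /u/ is a high vowel immediately before /r/, so it lowers to [o]. /u/ is a high vowel immediately before /r/, so it lowers to [o]. → [huergororohorti].
/zirameurturi/: /i/ is a high vowel immediately before /r/, so it lowers to [e]. /u/ is a high vowel immediately before /r/, so it lowers to [o]. /u/ is a high vowel immediately before /r/, so it lowers to [o]. → [zerameortori].
/susfoirurr/: /i/ is a high vowel immediately before /r/, so it lowers to [e]. /u/ is a high vowel immediately before /r/, so it lowers to [o]. → [susfoerorr].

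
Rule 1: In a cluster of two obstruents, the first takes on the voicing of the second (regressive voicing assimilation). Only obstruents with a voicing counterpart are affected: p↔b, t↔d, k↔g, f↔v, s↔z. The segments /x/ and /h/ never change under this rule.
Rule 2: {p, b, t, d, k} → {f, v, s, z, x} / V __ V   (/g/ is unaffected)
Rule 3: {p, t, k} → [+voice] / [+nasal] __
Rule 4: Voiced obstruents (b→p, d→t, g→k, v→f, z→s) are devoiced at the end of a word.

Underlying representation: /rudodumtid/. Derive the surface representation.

ruzozumdit

Rule 1 (regressive voicing assimilation): no segment meets the environment; /rudodumtid/ is unchanged.
Rule 2 (intervocalic spirantization): /d/ is a stop between vowels /u/ and /o/, so it spirantizes to the fricative [z]. /d/ is a stop between vowels /o/ and /u/, so it spirantizes to the fricative [z]. /rudodumtid/ → ruzozumtid.
Rule 3 (post-nasal voicing): /t/ is a voiceless stop immediately after the nasal /m/, so it voices to [d]. /ruzozumtid/ → ruzozumdid.
Rule 4 (final devoicing): /d/ is a voiced obstruent in word-final position, so it devoices to [t]. /ruzozumdid/ → ruzozumdit.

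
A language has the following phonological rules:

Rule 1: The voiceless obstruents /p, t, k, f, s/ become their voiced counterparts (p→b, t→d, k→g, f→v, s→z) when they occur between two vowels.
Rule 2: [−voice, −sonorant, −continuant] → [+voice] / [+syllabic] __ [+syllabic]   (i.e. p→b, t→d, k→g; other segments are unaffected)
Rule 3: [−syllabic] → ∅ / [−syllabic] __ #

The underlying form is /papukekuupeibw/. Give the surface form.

pabugeguubeib

Rule 1 (intervocalic voicing): /p/ is a voiceless obstruent between vowels /a/ and /u/, so it voices to [b]. /k/ is a voiceless obstruent between vowels /u/ and /e/, so it voices to [g]. /k/ is a voiceless obstruent between vowels /e/ and /u/, so it voices to [g]. /p/ is a voiceless obstruent between vowels /u/ and /e/, so it voices to [b]. /papukekuupeibw/ → pabugeguubeibw.
Rule 2 (intervocalic voicing): no segment meets the environment; /pabugeguubeibw/ is unchanged.
Rule 3 (final cluster simplification): /w/ is the second consonant of a word-final cluster /bw/, so it deletes. /pabugeguubeibw/ → pabugeguubeib.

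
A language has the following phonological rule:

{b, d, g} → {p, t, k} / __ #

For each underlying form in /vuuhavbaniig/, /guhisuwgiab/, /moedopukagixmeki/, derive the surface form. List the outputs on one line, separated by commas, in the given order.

/vuuhavbaniig/: /g/ is a voiced stop in word-final position, so it devoices to [k]. → [vuuhavbaniik].
/guhisuwgiab/: /b/ is a voiced stop in word-final position, so it devoices to [p]. → [guhisuwgiap].
/moedopukagixmeki/: the rule's environment is not met; surfaces unchanged as [moedopukagixmeki].

vuuhavbaniik, guhisuwgiap, moedopukagixmeki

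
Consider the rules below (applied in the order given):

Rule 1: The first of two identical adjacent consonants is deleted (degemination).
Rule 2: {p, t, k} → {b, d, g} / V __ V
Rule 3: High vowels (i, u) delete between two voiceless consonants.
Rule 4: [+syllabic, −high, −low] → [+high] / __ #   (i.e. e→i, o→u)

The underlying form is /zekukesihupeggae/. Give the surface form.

Rule 1 (degemination): /gg/ is a geminate; the first /g/ deletes. /zekukesihupeggae/ → zekukesihupegae.
Rule 2 (intervocalic voicing): /k/ is a voiceless stop between vowels /e/ and /u/, so it voices to [g]. /k/ is a voiceless stop between vowels /u/ and /e/, so it voices to [g]. /p/ is a voiceless stop between vowels /u/ and /e/, so it voices to [b]. /zekukesihupegae/ → zegugesihubegae.
Rule 3 (high vowel syncope): /i/ is a high vowel flanked by voiceless consonants /s/ and /h/, so it deletes. /zegugesihubegae/ → zegugeshubegae.
Rule 4 (final vowel raising): /e/ is a mid vowel in word-final position, so it raises to [i]. /zegugeshubegae/ → zegugeshubegai.

zegugeshubegai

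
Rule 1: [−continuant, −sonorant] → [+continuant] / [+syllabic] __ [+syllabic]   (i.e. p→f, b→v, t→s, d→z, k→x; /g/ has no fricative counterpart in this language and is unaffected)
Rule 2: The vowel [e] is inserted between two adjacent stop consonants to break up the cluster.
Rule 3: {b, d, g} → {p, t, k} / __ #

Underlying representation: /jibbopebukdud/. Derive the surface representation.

Rule 1 (intervocalic spirantization): /p/ is a stop between vowels /o/ and /e/, so it spirantizes to the fricative [f]. /b/ is a stop between vowels /e/ and /u/, so it spirantizes to the fricative [v]. /jibbopebukdud/ → jibbofevukdud.
Rule 2 (stop-cluster e-epenthesis): /b/ and /b/ form a stop–stop cluster, so [e] is inserted between them. /k/ and /d/ form a stop–stop cluster, so [e] is inserted between them. /jibbofevukdud/ → jibebofevukedud.
Rule 3 (final devoicing): /d/ is a voiced stop in word-final position, so it devoices to [t]. /jibebofevukedud/ → jibebofevukedut.

jibebofevukedut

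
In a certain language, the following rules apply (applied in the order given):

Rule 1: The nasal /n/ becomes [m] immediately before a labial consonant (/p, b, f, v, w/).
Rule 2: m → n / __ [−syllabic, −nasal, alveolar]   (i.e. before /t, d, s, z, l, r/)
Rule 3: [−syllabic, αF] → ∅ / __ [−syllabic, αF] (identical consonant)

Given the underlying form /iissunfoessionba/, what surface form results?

iisumfoesiomba

Rule 1 (nasal place assimilation): /n/ precedes the labial consonant /f/, so it assimilates in place to [m]. /n/ precedes the labial consonant /b/, so it assimilates in place to [m]. /iissunfoessionba/ → iissumfoessiomba.
Rule 2 (nasal place assimilation): no segment meets the environment; /iissumfoessiomba/ is unchanged.
Rule 3 (degemination): /ss/ is a geminate; the first /s/ deletes. /ss/ is a geminate; the first /s/ deletes. /iissumfoessiomba/ → iisumfoesiomba.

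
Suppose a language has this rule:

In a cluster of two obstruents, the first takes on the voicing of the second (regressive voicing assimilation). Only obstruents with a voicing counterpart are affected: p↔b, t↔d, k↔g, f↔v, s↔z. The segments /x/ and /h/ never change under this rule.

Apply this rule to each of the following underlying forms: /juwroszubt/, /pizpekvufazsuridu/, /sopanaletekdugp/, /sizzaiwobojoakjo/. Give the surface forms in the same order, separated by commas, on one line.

juwrozzupt, pispegvufassuridu, sopanaletegdukp, sizzaiwobojoakjo

/juwroszubt/: /s/ precedes the voiced obstruent /z/, so it voices to [z] by assimilation. /b/ precedes the voiceless obstruent /t/, so it devoices to [p] by assimilation. → [juwrozzupt].
/pizpekvufazsuridu/: /z/ precedes the voiceless obstruent /p/, so it devoices to [s] by assimilation. /k/ precedes the voiced obstruent /v/, so it voices to [g] by assimilation. /z/ precedes the voiceless obstruent /s/, so it devoices to [s] by assimilation. → [pispegvufassuridu].
/sopanaletekdugp/: /k/ precedes the voiced obstruent /d/, so it voices to [g] by assimilation. /g/ precedes the voiceless obstruent /p/, so it devoices to [k] by assimilation. → [sopanaletegdukp].
/sizzaiwobojoakjo/: the rule's environment is not met; surfaces unchanged as [sizzaiwobojoakjo].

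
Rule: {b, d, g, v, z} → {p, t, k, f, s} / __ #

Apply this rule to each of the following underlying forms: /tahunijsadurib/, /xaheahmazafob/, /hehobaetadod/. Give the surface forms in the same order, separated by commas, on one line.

/tahunijsadurib/: /b/ is a voiced obstruent in word-final position, so it devoices to [p]. → [tahunijsadurip].
/xaheahmazafob/: /b/ is a voiced obstruent in word-final position, so it devoices to [p]. → [xaheahmazafop].
/hehobaetadod/: /d/ is a voiced obstruent in word-final position, so it devoices to [t]. → [hehobaetadot].

tahunijsadurip, xaheahmazafop, hehobaetadot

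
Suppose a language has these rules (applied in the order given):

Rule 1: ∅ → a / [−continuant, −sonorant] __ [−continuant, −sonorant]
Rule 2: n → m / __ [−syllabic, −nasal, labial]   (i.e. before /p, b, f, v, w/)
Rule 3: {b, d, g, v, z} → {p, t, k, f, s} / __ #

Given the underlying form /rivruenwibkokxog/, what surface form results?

Rule 1 (stop-cluster a-epenthesis): /b/ and /k/ form a stop–stop cluster, so [a] is inserted between them. /rivruenwibkokxog/ → rivruenwibakokxog.
Rule 2 (nasal place assimilation): /n/ precedes the labial consonant /w/, so it assimilates in place to [m]. /rivruenwibakokxog/ → rivruemwibakokxog.
Rule 3 (final devoicing): /g/ is a voiced obstruent in word-final position, so it devoices to [k]. /rivruemwibakokxog/ → rivruemwibakokxok.

rivruemwibakokxok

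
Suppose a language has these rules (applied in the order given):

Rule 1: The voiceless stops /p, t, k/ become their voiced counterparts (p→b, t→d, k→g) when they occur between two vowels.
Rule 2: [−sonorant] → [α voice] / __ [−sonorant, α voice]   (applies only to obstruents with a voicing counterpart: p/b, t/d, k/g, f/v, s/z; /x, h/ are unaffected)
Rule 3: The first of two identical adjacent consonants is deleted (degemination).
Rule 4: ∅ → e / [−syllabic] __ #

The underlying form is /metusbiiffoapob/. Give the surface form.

Rule 1 (intervocalic voicing): /t/ is a voiceless stop between vowels /e/ and /u/, so it voices to [d]. /p/ is a voiceless stop between vowels /a/ and /o/, so it voices to [b]. /metusbiiffoapob/ → medusbiiffoabob.
Rule 2 (regressive voicing assimilation): /s/ precedes the voiced obstruent /b/, so it voices to [z] by assimilation. /medusbiiffoabob/ → meduzbiiffoabob.
Rule 3 (degemination): /ff/ is a geminate; the first /f/ deletes. /meduzbiiffoabob/ → meduzbiifoabob.
Rule 4 (final e-epenthesis): the form ends in the consonant /b/, so [e] is inserted word-finally. /meduzbiifoabob/ → meduzbiifoabobe.

meduzbiifoabobe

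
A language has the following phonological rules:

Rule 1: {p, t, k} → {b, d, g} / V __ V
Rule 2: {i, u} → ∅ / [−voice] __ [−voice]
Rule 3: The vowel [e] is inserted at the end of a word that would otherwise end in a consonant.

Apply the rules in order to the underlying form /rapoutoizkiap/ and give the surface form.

raboudoizkiape

Rule 1 (intervocalic voicing): /p/ is a voiceless stop between vowels /a/ and /o/, so it voices to [b]. /t/ is a voiceless stop between vowels /u/ and /o/, so it voices to [d]. /rapoutoizkiap/ → raboudoizkiap.
Rule 2 (high vowel syncope): no segment meets the environment; /raboudoizkiap/ is unchanged.
Rule 3 (final e-epenthesis): the form ends in the consonant /p/, so [e] is inserted word-finally. /raboudoizkiap/ → raboudoizkiape.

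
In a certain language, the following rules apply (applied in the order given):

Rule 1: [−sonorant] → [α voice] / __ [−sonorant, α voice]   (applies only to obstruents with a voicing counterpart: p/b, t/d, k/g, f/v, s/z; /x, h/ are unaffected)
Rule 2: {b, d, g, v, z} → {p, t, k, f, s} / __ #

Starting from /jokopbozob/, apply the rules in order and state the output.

jokobbozop

Rule 1 (regressive voicing assimilation): /p/ precedes the voiced obstruent /b/, so it voices to [b] by assimilation. /jokopbozob/ → jokobbozob.
Rule 2 (final devoicing): /b/ is a voiced obstruent in word-final position, so it devoices to [p]. /jokobbozob/ → jokobbozop.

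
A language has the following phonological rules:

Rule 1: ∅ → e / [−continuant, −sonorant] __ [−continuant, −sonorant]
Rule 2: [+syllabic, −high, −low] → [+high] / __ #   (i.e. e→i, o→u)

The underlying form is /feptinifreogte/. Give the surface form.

Rule 1 (stop-cluster e-epenthesis): /p/ and /t/ form a stop–stop cluster, so [e] is inserted between them. /g/ and /t/ form a stop–stop cluster, so [e] is inserted between them. /feptinifreogte/ → fepetinifreogete.
Rule 2 (final vowel raising): /e/ is a mid vowel in word-final position, so it raises to [i]. /fepetinifreogete/ → fepetinifreogeti.

fepetinifreogeti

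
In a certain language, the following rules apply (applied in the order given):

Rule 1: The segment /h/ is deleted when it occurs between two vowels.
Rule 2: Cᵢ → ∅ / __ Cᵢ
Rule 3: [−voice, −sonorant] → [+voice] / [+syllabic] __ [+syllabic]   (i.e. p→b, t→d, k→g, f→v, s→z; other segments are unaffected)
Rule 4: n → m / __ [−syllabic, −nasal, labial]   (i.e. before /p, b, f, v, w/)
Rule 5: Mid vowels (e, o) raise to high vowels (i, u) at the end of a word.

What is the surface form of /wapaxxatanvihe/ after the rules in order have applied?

wabaxadamvii

Rule 1 (intervocalic h-deletion): /h/ occurs between vowels /i/ and /e/, so it deletes. /wapaxxatanvihe/ → wapaxxatanvie.
Rule 2 (degemination): /xx/ is a geminate; the first /x/ deletes. /wapaxxatanvie/ → wapaxatanvie.
Rule 3 (intervocalic voicing): /p/ is a voiceless obstruent between vowels /a/ and /a/, so it voices to [b]. /t/ is a voiceless obstruent between vowels /a/ and /a/, so it voices to [d]. /wapaxatanvie/ → wabaxadanvie.
Rule 4 (nasal place assimilation): /n/ precedes the labial consonant /v/, so it assimilates in place to [m]. /wabaxadanvie/ → wabaxadamvie.
Rule 5 (final vowel raising): /e/ is a mid vowel in word-final position, so it raises to [i]. /wabaxadamvie/ → wabaxadamvii.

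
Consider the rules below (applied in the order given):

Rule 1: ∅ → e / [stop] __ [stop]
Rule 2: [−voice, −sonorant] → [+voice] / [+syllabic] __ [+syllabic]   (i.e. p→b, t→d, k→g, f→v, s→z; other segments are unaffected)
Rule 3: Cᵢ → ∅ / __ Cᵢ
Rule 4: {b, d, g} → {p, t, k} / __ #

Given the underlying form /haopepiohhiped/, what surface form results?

haobebiohibet

Rule 1 (stop-cluster e-epenthesis): no segment meets the environment; /haopepiohhiped/ is unchanged.
Rule 2 (intervocalic voicing): /p/ is a voiceless obstruent between vowels /o/ and /e/, so it voices to [b]. /p/ is a voiceless obstruent between vowels /e/ and /i/, so it voices to [b]. /p/ is a voiceless obstruent between vowels /i/ and /e/, so it voices to [b]. /haopepiohhiped/ → haobebiohhibed.
Rule 3 (degemination): /hh/ is a geminate; the first /h/ deletes. /haobebiohhibed/ → haobebiohibed.
Rule 4 (final devoicing): /d/ is a voiced stop in word-final position, so it devoices to [t]. /haobebiohibed/ → haobebiohibet.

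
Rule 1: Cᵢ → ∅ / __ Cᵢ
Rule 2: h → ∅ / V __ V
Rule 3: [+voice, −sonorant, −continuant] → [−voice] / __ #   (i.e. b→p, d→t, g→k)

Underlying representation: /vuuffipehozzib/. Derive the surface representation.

Rule 1 (degemination): /ff/ is a geminate; the first /f/ deletes. /zz/ is a geminate; the first /z/ deletes. /vuuffipehozzib/ → vuufipehozib.
Rule 2 (intervocalic h-deletion): /h/ occurs between vowels /e/ and /o/, so it deletes. /vuufipehozib/ → vuufipeozib.
Rule 3 (final devoicing): /b/ is a voiced stop in word-final position, so it devoices to [p]. /vuufipeozib/ → vuufipeozip.

vuufipeozip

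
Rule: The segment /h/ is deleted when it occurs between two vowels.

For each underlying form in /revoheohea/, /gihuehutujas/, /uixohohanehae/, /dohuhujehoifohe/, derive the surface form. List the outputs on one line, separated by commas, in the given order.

/revoheohea/: /h/ occurs between vowels /o/ and /e/, so it deletes. /h/ occurs between vowels /o/ and /e/, so it deletes. → [revoeoea].
/gihuehutujas/: /h/ occurs between vowels /i/ and /u/, so it deletes. /h/ occurs between vowels /e/ and /u/, so it deletes. → [giueutujas].
/uixohohanehae/: /h/ occurs between vowels /o/ and /o/, so it deletes. /h/ occurs between vowels /o/ and /a/, so it deletes. /h/ occurs between vowels /e/ and /a/, so it deletes. → [uixooaneae].
/dohuhujehoifohe/: /h/ occurs between vowels /o/ and /u/, so it deletes. /h/ occurs between vowels /u/ and /u/, so it deletes. /h/ occurs between vowels /e/ and /o/, so it deletes. /h/ occurs between vowels /o/ and /e/, so it deletes. → [douujeoifoe].

revoeoea, giueutujas, uixooaneae, douujeoifoe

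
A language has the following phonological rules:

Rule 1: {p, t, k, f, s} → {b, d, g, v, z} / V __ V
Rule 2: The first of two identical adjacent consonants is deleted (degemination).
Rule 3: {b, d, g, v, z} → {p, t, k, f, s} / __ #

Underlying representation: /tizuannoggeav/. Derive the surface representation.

Rule 1 (intervocalic voicing): no segment meets the environment; /tizuannoggeav/ is unchanged.
Rule 2 (degemination): /nn/ is a geminate; the first /n/ deletes. /gg/ is a geminate; the first /g/ deletes. /tizuannoggeav/ → tizuanogeav.
Rule 3 (final devoicing): /v/ is a voiced obstruent in word-final position, so it devoices to [f]. /tizuanogeav/ → tizuanogeaf.

tizuanogeaf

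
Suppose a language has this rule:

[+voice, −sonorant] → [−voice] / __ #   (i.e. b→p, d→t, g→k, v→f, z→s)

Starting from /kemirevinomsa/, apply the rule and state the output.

kemirevinomsa

No segment of /kemirevinomsa/ meets the structural description of the rule, so the form surfaces unchanged.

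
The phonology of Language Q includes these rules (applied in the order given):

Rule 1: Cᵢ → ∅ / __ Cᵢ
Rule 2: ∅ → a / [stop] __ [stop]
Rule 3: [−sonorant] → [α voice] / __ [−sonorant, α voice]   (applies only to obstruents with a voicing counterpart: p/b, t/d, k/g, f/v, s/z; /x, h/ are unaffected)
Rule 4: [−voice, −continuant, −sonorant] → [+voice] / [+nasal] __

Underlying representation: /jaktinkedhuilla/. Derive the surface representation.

jakatingethuila

Rule 1 (degemination): /ll/ is a geminate; the first /l/ deletes. /jaktinkedhuilla/ → jaktinkedhuila.
Rule 2 (stop-cluster a-epenthesis): /k/ and /t/ form a stop–stop cluster, so [a] is inserted between them. /jaktinkedhuila/ → jakatinkedhuila.
Rule 3 (regressive voicing assimilation): /d/ precedes the voiceless obstruent /h/, so it devoices to [t] by assimilation. /jakatinkedhuila/ → jakatinkethuila.
Rule 4 (post-nasal voicing): /k/ is a voiceless stop immediately after the nasal /n/, so it voices to [g]. /jakatinkethuila/ → jakatingethuila.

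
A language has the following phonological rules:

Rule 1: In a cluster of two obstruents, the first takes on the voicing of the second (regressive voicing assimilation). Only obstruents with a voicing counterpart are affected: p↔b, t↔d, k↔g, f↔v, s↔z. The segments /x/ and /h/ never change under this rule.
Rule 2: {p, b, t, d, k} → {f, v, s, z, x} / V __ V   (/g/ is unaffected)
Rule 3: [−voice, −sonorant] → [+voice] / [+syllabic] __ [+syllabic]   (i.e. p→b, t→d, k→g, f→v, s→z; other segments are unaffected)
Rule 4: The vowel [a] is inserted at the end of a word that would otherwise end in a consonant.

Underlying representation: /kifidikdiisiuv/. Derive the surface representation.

kivizigdiiziuva

Rule 1 (regressive voicing assimilation): /k/ precedes the voiced obstruent /d/, so it voices to [g] by assimilation. /kifidikdiisiuv/ → kifidigdiisiuv.
Rule 2 (intervocalic spirantization): /d/ is a stop between vowels /i/ and /i/, so it spirantizes to the fricative [z]. /kifidigdiisiuv/ → kifizigdiisiuv.
Rule 3 (intervocalic voicing): /f/ is a voiceless obstruent between vowels /i/ and /i/, so it voices to [v]. /s/ is a voiceless obstruent between vowels /i/ and /i/, so it voices to [z]. /kifizigdiisiuv/ → kivizigdiiziuv.
Rule 4 (final a-epenthesis): the form ends in the consonant /v/, so [a] is inserted word-finally. /kivizigdiiziuv/ → kivizigdiiziuva.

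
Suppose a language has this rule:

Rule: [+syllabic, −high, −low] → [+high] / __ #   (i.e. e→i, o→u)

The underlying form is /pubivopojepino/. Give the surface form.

Scanning /pubivopojepino/: /o/ at position 6 is not in the conditioning environment; /o/ at position 8 is not in the conditioning environment; /e/ at position 10 is not in the conditioning environment; /o/ is a mid vowel in word-final position, so it raises to [u].
Result: [pubivopojepinu].

pubivopojepinu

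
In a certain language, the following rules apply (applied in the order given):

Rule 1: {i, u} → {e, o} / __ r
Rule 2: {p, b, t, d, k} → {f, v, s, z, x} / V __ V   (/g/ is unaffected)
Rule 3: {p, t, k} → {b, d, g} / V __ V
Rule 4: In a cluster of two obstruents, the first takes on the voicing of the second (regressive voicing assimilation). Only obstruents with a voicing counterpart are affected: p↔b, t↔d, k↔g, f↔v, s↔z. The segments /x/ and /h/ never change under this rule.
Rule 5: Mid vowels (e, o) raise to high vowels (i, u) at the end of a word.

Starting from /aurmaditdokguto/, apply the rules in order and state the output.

Rule 1 (pre-rhotic lowering): /u/ is a high vowel immediately before /r/, so it lowers to [o]. /aurmaditdokguto/ → aormaditdokguto.
Rule 2 (intervocalic spirantization): /d/ is a stop between vowels /a/ and /i/, so it spirantizes to the fricative [z]. /t/ is a stop between vowels /u/ and /o/, so it spirantizes to the fricative [s]. /aormaditdokguto/ → aormazitdokguso.
Rule 3 (intervocalic voicing): no segment meets the environment; /aormazitdokguso/ is unchanged.
Rule 4 (regressive voicing assimilation): /t/ precedes the voiced obstruent /d/, so it voices to [d] by assimilation. /k/ precedes the voiced obstruent /g/, so it voices to [g] by assimilation. /aormazitdokguso/ → aormaziddogguso.
Rule 5 (final vowel raising): /o/ is a mid vowel in word-final position, so it raises to [u]. /aormaziddogguso/ → aormaziddoggusu.

aormaziddoggusu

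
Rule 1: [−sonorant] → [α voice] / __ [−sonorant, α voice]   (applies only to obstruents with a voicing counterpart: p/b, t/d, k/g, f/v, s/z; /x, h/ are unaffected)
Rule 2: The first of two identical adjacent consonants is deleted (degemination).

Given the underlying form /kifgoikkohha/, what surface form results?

kivgoikoha

Rule 1 (regressive voicing assimilation): /f/ precedes the voiced obstruent /g/, so it voices to [v] by assimilation. /kifgoikkohha/ → kivgoikkohha.
Rule 2 (degemination): /kk/ is a geminate; the first /k/ deletes. /hh/ is a geminate; the first /h/ deletes. /kivgoikkohha/ → kivgoikoha.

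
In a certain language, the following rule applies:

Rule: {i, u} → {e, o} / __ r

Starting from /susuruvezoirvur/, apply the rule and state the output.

susoruvezoervor

/u/ is a high vowel immediately before /r/, so it lowers to [o].
/i/ is a high vowel immediately before /r/, so it lowers to [e].
/u/ is a high vowel immediately before /r/, so it lowers to [o].
Surface form: [susoruvezoervor].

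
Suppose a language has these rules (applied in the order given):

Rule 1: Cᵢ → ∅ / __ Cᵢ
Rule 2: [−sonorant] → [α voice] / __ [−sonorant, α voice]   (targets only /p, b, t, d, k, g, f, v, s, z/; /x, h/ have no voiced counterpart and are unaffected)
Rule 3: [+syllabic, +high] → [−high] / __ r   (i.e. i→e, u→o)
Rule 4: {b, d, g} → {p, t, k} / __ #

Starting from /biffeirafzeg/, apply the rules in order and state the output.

bifeeravzek

Rule 1 (degemination): /ff/ is a geminate; the first /f/ deletes. /biffeirafzeg/ → bifeirafzeg.
Rule 2 (regressive voicing assimilation): /f/ precedes the voiced obstruent /z/, so it voices to [v] by assimilation. /bifeirafzeg/ → bifeiravzeg.
Rule 3 (pre-rhotic lowering): /i/ is a high vowel immediately before /r/, so it lowers to [e]. /bifeiravzeg/ → bifeeravzeg.
Rule 4 (final devoicing): /g/ is a voiced stop in word-final position, so it devoices to [k]. /bifeeravzeg/ → bifeeravzek.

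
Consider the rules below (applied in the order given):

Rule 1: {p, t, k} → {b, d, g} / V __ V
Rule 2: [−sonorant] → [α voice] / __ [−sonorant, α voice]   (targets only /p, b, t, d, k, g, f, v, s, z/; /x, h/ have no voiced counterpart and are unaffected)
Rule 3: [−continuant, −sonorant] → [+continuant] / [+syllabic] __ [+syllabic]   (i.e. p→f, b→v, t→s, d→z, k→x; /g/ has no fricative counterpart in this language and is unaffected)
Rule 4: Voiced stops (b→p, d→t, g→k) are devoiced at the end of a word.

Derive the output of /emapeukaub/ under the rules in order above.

emaveugaup

Rule 1 (intervocalic voicing): /p/ is a voiceless stop between vowels /a/ and /e/, so it voices to [b]. /k/ is a voiceless stop between vowels /u/ and /a/, so it voices to [g]. /emapeukaub/ → emabeugaub.
Rule 2 (regressive voicing assimilation): no segment meets the environment; /emabeugaub/ is unchanged.
Rule 3 (intervocalic spirantization): /b/ is a stop between vowels /a/ and /e/, so it spirantizes to the fricative [v]. /emabeugaub/ → emaveugaub.
Rule 4 (final devoicing): /b/ is a voiced stop in word-final position, so it devoices to [p]. /emaveugaub/ → emaveugaup.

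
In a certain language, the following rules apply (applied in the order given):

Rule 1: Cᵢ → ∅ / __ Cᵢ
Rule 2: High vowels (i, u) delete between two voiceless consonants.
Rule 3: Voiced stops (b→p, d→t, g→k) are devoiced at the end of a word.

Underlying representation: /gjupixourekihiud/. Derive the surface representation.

gjupxourekhiut

Rule 1 (degemination): no segment meets the environment; /gjupixourekihiud/ is unchanged.
Rule 2 (high vowel syncope): /i/ is a high vowel flanked by voiceless consonants /p/ and /x/, so it deletes. /i/ is a high vowel flanked by voiceless consonants /k/ and /h/, so it deletes. /gjupixourekihiud/ → gjupxourekhiud.
Rule 3 (final devoicing): /d/ is a voiced stop in word-final position, so it devoices to [t]. /gjupxourekhiud/ → gjupxourekhiut.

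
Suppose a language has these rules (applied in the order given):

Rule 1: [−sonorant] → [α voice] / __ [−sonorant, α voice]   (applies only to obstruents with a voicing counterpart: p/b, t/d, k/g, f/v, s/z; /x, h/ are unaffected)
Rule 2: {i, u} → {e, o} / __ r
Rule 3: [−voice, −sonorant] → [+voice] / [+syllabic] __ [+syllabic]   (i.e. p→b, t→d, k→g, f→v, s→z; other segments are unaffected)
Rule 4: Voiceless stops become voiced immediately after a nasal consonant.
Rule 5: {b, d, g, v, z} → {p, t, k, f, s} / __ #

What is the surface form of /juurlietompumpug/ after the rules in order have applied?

juorliedombumbuk

Rule 1 (regressive voicing assimilation): no segment meets the environment; /juurlietompumpug/ is unchanged.
Rule 2 (pre-rhotic lowering): /u/ is a high vowel immediately before /r/, so it lowers to [o]. /juurlietompumpug/ → juorlietompumpug.
Rule 3 (intervocalic voicing): /t/ is a voiceless obstruent between vowels /e/ and /o/, so it voices to [d]. /juorlietompumpug/ → juorliedompumpug.
Rule 4 (post-nasal voicing): /p/ is a voiceless stop immediately after the nasal /m/, so it voices to [b]. /p/ is a voiceless stop immediately after the nasal /m/, so it voices to [b]. /juorliedompumpug/ → juorliedombumbug.
Rule 5 (final devoicing): /g/ is a voiced obstruent in word-final position, so it devoices to [k]. /juorliedombumbug/ → juorliedombumbuk.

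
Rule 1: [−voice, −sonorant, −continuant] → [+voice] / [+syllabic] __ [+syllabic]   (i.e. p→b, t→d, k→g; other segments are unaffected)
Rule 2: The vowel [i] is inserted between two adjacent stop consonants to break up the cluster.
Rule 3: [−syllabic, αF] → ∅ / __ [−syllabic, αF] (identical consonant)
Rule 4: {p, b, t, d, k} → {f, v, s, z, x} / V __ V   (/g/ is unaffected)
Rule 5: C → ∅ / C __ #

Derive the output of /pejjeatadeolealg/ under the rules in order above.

Rule 1 (intervocalic voicing): /t/ is a voiceless stop between vowels /a/ and /a/, so it voices to [d]. /pejjeatadeolealg/ → pejjeadadeolealg.
Rule 2 (stop-cluster i-epenthesis): no segment meets the environment; /pejjeadadeolealg/ is unchanged.
Rule 3 (degemination): /jj/ is a geminate; the first /j/ deletes. /pejjeadadeolealg/ → pejeadadeolealg.
Rule 4 (intervocalic spirantization): /d/ is a stop between vowels /a/ and /a/, so it spirantizes to the fricative [z]. /d/ is a stop between vowels /a/ and /e/, so it spirantizes to the fricative [z]. /pejeadadeolealg/ → pejeazazeolealg.
Rule 5 (final cluster simplification): /g/ is the second consonant of a word-final cluster /lg/, so it deletes. /pejeazazeolealg/ → pejeazazeoleal.

pejeazazeoleal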